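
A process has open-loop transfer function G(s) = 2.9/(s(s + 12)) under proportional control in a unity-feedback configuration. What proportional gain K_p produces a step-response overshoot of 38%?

K_p = 143

From %OS = 100·exp(−πζ/√(1−ζ²)) = 38%, ζ = −ln(0.38)/√(π²+ln²(0.38)) = 0.2943.
Characteristic equation s² + 12s + 2.9K_p = 0 gives ζ = 12/(2√(2.9K_p)).
Setting ζ = 0.2943: √(2.9K_p) = 12/(2·0.2943) = 20.38, so K_p = 415.5/2.9 = 143.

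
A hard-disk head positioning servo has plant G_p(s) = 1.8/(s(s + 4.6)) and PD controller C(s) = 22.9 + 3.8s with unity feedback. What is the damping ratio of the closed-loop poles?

Forward path: (22.9 + 3.8s)·1.8/(s(s+4.6)). The closed-loop characteristic equation is s² + (4.6 + 1.8·3.8)s + 1.8·22.9 = 0.
That is s² + 11.44s + 41.22 = 0, so ω_n = 6.42 rad/s and ζ = 11.44/(2·6.42) = 0.8909.

ζ = 0.891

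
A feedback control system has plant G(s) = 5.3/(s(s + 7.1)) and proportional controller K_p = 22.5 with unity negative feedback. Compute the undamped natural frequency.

ω_n = 10.9 rad/s

With unity feedback the closed-loop characteristic equation is s² + 7.1s + 22.5·5.3 = s² + 7.1s + 119.2 = 0.
So ω_n² = 119.2 ⇒ ω_n = 10.92 rad/s, and ζ = 7.1/(2ω_n) = 0.325.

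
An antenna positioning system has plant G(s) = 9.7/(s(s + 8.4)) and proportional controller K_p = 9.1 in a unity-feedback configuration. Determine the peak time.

Closed-loop characteristic equation: s² + 8.4s + 88.27 = 0, so ω_n = 9.395 rad/s and ζ = 8.4/(2·9.395) = 0.447.
Damped frequency ω_d = ω_n√(1−ζ²) = 8.404 rad/s, so peak time T_p = π/ω_d = 0.374 s.

T_p = 0.374 s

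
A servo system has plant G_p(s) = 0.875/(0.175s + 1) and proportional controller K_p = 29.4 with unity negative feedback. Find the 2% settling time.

Closed loop: T(s) = K_p·G_p/(1+K_p·G_p) = 25.72/(0.175s + 1 + 25.72), with pole at s = −(1 + 25.72)/0.175 = −152.7.
τ = 1/152.7 = 0.006548 s, so 2% settling time ≈ 4τ = 0.0262 s.

T_s ≈ 0.0262 s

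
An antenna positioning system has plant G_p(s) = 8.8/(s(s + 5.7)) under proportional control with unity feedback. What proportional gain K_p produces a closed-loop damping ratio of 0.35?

Closed-loop characteristic equation: s² + 5.7s + K_p·8.8 = 0.
So ω_n = √(8.8K_p) and 2ζω_n = 5.7, giving ζ = 5.7/(2√(8.8K_p)).
Setting ζ = 0.35: √(8.8K_p) = 5.7/(2·0.35) = 8.143, so K_p = 66.31/8.8 = 7.53.

K_p = 7.53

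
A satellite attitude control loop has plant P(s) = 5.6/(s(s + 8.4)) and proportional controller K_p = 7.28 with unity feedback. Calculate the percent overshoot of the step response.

From 1 + K_pP(s) = 0: s² + 8.4s + 40.77 = 0 ⇒ ω_n = 6.385, ζ = 0.6578.
%OS = 100·exp(−πζ/√(1−ζ²)) = 100·exp(−π·0.6578/√0.5673) = 6.43%.

6.43%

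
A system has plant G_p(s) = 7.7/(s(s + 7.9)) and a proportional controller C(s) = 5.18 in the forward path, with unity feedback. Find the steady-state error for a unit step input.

The open loop C(s)G_p(s) has a pole at the origin (type 1), so the static position error constant is infinite and e_ss = 1/(1+∞) = 0.

0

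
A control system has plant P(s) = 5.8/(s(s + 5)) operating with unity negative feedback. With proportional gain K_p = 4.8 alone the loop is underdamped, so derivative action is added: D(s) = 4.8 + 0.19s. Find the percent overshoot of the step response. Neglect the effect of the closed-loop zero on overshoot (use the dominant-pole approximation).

10.8%

Forward path: (4.8 + 0.19s)·5.8/(s(s+5)). The closed-loop characteristic equation is s² + (5 + 5.8·0.19)s + 5.8·4.8 = 0.
That is s² + 6.102s + 27.84 = 0, so ω_n = 5.276 rad/s and ζ = 6.102/(2·5.276) = 0.5782.
%OS = 100·exp(−πζ/√(1−ζ²)) = 10.8%.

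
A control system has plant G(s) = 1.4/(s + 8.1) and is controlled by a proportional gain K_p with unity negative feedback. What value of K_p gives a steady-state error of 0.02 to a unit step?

Steady-state error for a unit step on this type-0 loop is 1/(1 + K_p·G(0)).
G(0) = 0.1728. Require 1/(1 + K_p·0.1728) = 0.02, so 1 + 0.1728·K_p = 50.
K_p = (50 − 1)/0.1728 = 284.

K_p = 284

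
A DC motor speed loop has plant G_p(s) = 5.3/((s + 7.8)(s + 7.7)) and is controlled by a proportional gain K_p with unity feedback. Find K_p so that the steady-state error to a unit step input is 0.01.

Steady-state error for a unit step on this type-0 loop is 1/(1 + K_p·G_p(0)).
G_p(0) = 0.08825. Require 1/(1 + K_p·0.08825) = 0.01, so 1 + 0.08825·K_p = 100.
K_p = (100 − 1)/0.08825 = 1120.

K_p = 1120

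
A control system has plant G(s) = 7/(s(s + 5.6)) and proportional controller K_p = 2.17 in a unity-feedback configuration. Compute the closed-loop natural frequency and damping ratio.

1 + K_p·G(s) = 0 gives s² + 5.6s + 15.19 = 0.
Matching s² + 2ζω_n s + ω_n²: ω_n = √15.19 = 3.897 rad/s and 2ζω_n = 5.6, so ζ = 5.6/(2·3.897) = 0.718.

ω_n = 3.9 rad/s, ζ = 0.718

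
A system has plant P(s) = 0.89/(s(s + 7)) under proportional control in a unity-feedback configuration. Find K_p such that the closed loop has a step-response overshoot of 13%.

From %OS = 100·exp(−πζ/√(1−ζ²)) = 13%, ζ = −ln(0.13)/√(π²+ln²(0.13)) = 0.5446.
Characteristic equation s² + 7s + 0.89K_p = 0 gives ζ = 7/(2√(0.89K_p)).
Setting ζ = 0.5446: √(0.89K_p) = 7/(2·0.5446) = 6.426, so K_p = 41.3/0.89 = 46.4.

K_p = 46.4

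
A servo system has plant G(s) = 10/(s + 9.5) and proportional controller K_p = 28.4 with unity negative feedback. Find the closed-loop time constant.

Closed-loop transfer function: T(s) = K_p·G(s)/(1 + K_p·G(s)) = 284/(s + 9.5 + 284) = 284/(s + 293.5).
Time constant τ = 1/293.5 = 0.00341 s.

τ = 0.00341 s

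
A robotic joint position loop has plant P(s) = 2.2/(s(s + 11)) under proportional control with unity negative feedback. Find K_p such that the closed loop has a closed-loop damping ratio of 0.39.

Closed-loop characteristic equation: s² + 11s + K_p·2.2 = 0.
So ω_n = √(2.2K_p) and 2ζω_n = 11, giving ζ = 11/(2√(2.2K_p)).
Setting ζ = 0.39: √(2.2K_p) = 11/(2·0.39) = 14.1, so K_p = 198.9/2.2 = 90.4.

K_p = 90.4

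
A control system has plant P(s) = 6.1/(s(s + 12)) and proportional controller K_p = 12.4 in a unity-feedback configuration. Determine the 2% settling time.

T_s ≈ 0.667 s

From 1 + K_pP(s) = 0: s² + 12s + 75.64 = 0 ⇒ ω_n = 8.697, ζ = 0.6899.
2% settling time T_s ≈ 4/(ζω_n) = 4/6 = 0.667 s.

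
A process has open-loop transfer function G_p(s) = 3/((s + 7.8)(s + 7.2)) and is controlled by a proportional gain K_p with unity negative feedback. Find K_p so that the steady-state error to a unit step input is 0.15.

Steady-state error for a unit step on this type-0 loop is 1/(1 + K_p·G_p(0)).
G_p(0) = 0.05342. Require 1/(1 + K_p·0.05342) = 0.15, so 1 + 0.05342·K_p = 6.667.
K_p = (6.667 − 1)/0.05342 = 106.

K_p = 106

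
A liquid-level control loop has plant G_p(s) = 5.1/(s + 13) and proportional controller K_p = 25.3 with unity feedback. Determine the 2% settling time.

Closed-loop transfer function: T(s) = K_p·G_p(s)/(1 + K_p·G_p(s)) = 129/(s + 13 + 129) = 129/(s + 142).
Time constant τ = 1/142 = 0.007041 s, so the 2% settling time is about 4τ = 0.0282 s.

T_s ≈ 0.0282 s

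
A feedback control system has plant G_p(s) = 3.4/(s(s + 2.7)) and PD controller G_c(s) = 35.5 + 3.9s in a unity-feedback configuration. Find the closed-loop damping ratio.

Forward path: (35.5 + 3.9s)·3.4/(s(s+2.7)). The closed-loop characteristic equation is s² + (2.7 + 3.4·3.9)s + 3.4·35.5 = 0.
That is s² + 15.96s + 120.7 = 0, so ω_n = 10.99 rad/s and ζ = 15.96/(2·10.99) = 0.7264.

ζ = 0.726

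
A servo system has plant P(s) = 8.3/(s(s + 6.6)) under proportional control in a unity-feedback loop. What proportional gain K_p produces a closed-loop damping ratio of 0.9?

Closed-loop characteristic equation: s² + 6.6s + K_p·8.3 = 0.
So ω_n = √(8.3K_p) and 2ζω_n = 6.6, giving ζ = 6.6/(2√(8.3K_p)).
Setting ζ = 0.9: √(8.3K_p) = 6.6/(2·0.9) = 3.667, so K_p = 13.44/8.3 = 1.62.

K_p = 1.62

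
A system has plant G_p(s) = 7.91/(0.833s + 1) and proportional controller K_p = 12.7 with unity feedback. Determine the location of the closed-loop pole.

s = -121.8

Closed loop: T(s) = K_p·G_p/(1+K_p·G_p) = 100.5/(0.833s + 1 + 100.5), with pole at s = −(1 + 100.5)/0.833 = −121.8.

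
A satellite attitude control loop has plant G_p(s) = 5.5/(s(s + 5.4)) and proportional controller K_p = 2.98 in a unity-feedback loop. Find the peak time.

Closed-loop characteristic equation: s² + 5.4s + 16.39 = 0, so ω_n = 4.048 rad/s and ζ = 5.4/(2·4.048) = 0.6669.
Damped frequency ω_d = ω_n√(1−ζ²) = 3.017 rad/s, so peak time T_p = π/ω_d = 1.04 s.

T_p = 1.04 s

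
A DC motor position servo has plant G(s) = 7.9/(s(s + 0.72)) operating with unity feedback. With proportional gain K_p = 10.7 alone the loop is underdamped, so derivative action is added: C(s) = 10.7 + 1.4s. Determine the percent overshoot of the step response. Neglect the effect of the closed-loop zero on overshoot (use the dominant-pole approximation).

7.27%

Forward path: (10.7 + 1.4s)·7.9/(s(s+0.72)). The closed-loop characteristic equation is s² + (0.72 + 7.9·1.4)s + 7.9·10.7 = 0.
That is s² + 11.78s + 84.53 = 0, so ω_n = 9.194 rad/s and ζ = 11.78/(2·9.194) = 0.6406.
%OS = 100·exp(−πζ/√(1−ζ²)) = 7.27%.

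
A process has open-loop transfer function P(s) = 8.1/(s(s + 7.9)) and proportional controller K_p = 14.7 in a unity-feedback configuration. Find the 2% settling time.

T_s ≈ 1.01 s

From 1 + K_pP(s) = 0: s² + 7.9s + 119.1 = 0 ⇒ ω_n = 10.91, ζ = 0.362.
2% settling time T_s ≈ 4/(ζω_n) = 4/3.95 = 1.01 s.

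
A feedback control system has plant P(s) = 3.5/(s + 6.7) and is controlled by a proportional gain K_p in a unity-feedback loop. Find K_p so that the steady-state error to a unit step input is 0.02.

The loop is type 0, so e_ss(step) = 1/(1 + K_pos) with K_pos = K_p·P(0).
P(0) = 0.5224. Require 1/(1 + K_p·0.5224) = 0.02, so 1 + 0.5224·K_p = 50.
K_p = (50 − 1)/0.5224 = 93.8.

K_p = 93.8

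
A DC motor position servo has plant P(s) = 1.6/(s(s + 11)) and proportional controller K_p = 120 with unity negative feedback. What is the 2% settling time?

T_s ≈ 0.727 s

From 1 + K_pP(s) = 0: s² + 11s + 192 = 0 ⇒ ω_n = 13.86, ζ = 0.3969.
2% settling time T_s ≈ 4/(ζω_n) = 4/5.5 = 0.727 s.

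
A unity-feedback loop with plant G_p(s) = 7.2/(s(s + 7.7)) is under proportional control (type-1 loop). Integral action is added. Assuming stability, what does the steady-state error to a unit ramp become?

The integrator raises the loop to type 2, so K_v → ∞ and e_ss to a ramp is zero.

0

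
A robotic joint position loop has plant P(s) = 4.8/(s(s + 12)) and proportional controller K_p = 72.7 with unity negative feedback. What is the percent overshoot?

From 1 + K_pP(s) = 0: s² + 12s + 349 = 0 ⇒ ω_n = 18.68, ζ = 0.3212.
%OS = 100·exp(−πζ/√(1−ζ²)) = 100·exp(−π·0.3212/√0.8968) = 34.5%.

34.5%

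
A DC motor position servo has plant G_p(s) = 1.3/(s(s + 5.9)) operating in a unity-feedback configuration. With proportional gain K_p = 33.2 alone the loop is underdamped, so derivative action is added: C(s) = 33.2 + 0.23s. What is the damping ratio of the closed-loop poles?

ζ = 0.472

Forward path: (33.2 + 0.23s)·1.3/(s(s+5.9)). The closed-loop characteristic equation is s² + (5.9 + 1.3·0.23)s + 1.3·33.2 = 0.
That is s² + 6.199s + 43.16 = 0, so ω_n = 6.57 rad/s and ζ = 6.199/(2·6.57) = 0.4718.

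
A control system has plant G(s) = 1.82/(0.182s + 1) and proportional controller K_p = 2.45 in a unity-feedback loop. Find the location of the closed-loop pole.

s = -29.99

Closed loop: T(s) = K_p·G/(1+K_p·G) = 4.459/(0.182s + 1 + 4.459), with pole at s = −(1 + 4.459)/0.182 = −29.99.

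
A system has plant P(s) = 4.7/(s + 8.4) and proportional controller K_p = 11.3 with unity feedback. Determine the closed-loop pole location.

Closed-loop transfer function: T(s) = K_p·P(s)/(1 + K_p·P(s)) = 53.11/(s + 8.4 + 53.11) = 53.11/(s + 61.51).
The closed-loop pole is at s = −61.51.

s = -61.51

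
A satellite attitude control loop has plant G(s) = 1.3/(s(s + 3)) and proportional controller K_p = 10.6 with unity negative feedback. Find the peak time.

T_p = 0.925 s

Closed-loop characteristic equation: s² + 3s + 13.78 = 0, so ω_n = 3.712 rad/s and ζ = 3/(2·3.712) = 0.4041.
Damped frequency ω_d = ω_n√(1−ζ²) = 3.396 rad/s, so peak time T_p = π/ω_d = 0.925 s.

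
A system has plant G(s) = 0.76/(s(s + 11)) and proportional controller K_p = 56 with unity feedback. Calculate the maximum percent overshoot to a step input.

From 1 + K_pG(s) = 0: s² + 11s + 42.56 = 0 ⇒ ω_n = 6.524, ζ = 0.8431.
%OS = 100·exp(−πζ/√(1−ζ²)) = 100·exp(−π·0.8431/√0.2892) = 0.726%.

0.726%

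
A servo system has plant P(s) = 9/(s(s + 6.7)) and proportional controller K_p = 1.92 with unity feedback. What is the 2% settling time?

Closed-loop characteristic equation: s² + 6.7s + 17.28 = 0, so ω_n = 4.157 rad/s and ζ = 6.7/(2·4.157) = 0.8059.
2% settling time T_s ≈ 4/(ζω_n) = 4/3.35 = 1.19 s.

T_s ≈ 1.19 s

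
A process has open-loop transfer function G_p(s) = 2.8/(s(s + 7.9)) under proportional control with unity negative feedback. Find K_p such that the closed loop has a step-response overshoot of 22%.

From %OS = 100·exp(−πζ/√(1−ζ²)) = 22%, ζ = −ln(0.22)/√(π²+ln²(0.22)) = 0.4342.
Characteristic equation s² + 7.9s + 2.8K_p = 0 gives ζ = 7.9/(2√(2.8K_p)).
Setting ζ = 0.4342: √(2.8K_p) = 7.9/(2·0.4342) = 9.098, so K_p = 82.77/2.8 = 29.6.

K_p = 29.6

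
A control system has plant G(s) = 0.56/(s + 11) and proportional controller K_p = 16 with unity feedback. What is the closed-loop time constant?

Closed-loop transfer function: T(s) = K_p·G(s)/(1 + K_p·G(s)) = 8.96/(s + 11 + 8.96) = 8.96/(s + 19.96).
Time constant τ = 1/19.96 = 0.0501 s.

τ = 0.0501 s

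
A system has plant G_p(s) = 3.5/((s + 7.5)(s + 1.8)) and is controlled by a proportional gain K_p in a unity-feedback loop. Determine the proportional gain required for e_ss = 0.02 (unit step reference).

For a type-0 loop with proportional control, e_ss = 1/(1 + K_p·G_p(0)).
G_p(0) = 0.2593. Require 1/(1 + K_p·0.2593) = 0.02, so 1 + 0.2593·K_p = 50.
K_p = (50 − 1)/0.2593 = 189.

K_p = 189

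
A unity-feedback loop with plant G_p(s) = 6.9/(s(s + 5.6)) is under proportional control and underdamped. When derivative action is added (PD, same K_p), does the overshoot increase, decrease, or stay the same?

decrease

The derivative term adds K·K_d to the s-coefficient of the characteristic equation, raising 2ζω_n while ω_n is unchanged; ζ increases, so overshoot decreases.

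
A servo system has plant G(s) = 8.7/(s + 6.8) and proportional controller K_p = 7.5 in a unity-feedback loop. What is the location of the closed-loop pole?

s = -72.05

Closed-loop transfer function: T(s) = K_p·G(s)/(1 + K_p·G(s)) = 65.25/(s + 6.8 + 65.25) = 65.25/(s + 72.05).
The closed-loop pole is at s = −72.05.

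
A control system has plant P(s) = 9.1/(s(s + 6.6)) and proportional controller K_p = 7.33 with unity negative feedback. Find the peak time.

The closed-loop denominator s² + 6.6s + 66.7 gives ω_n = √66.7 = 8.167 and ζ = 6.6/(2ω_n) = 0.4041.
Damped frequency ω_d = ω_n√(1−ζ²) = 7.471 rad/s, so peak time T_p = π/ω_d = 0.421 s.

T_p = 0.421 s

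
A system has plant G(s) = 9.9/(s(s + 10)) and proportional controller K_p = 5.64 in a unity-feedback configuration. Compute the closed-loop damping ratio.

1 + K_p·G(s) = 0 gives s² + 10s + 55.84 = 0.
Matching s² + 2ζω_n s + ω_n²: ω_n = √55.84 = 7.472 rad/s and 2ζω_n = 10, so ζ = 10/(2·7.472) = 0.669.

ζ = 0.669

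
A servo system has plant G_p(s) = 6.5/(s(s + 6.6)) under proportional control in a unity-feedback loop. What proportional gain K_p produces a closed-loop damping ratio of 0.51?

K_p = 6.44

Closed-loop characteristic equation: s² + 6.6s + K_p·6.5 = 0.
So ω_n = √(6.5K_p) and 2ζω_n = 6.6, giving ζ = 6.6/(2√(6.5K_p)).
Setting ζ = 0.51: √(6.5K_p) = 6.6/(2·0.51) = 6.471, so K_p = 41.87/6.5 = 6.44.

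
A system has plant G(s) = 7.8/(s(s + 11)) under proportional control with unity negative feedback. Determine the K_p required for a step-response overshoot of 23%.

K_p = 21.6

From %OS = 100·exp(−πζ/√(1−ζ²)) = 23%, ζ = −ln(0.23)/√(π²+ln²(0.23)) = 0.4237.
Characteristic equation s² + 11s + 7.8K_p = 0 gives ζ = 11/(2√(7.8K_p)).
Setting ζ = 0.4237: √(7.8K_p) = 11/(2·0.4237) = 12.98, so K_p = 168.5/7.8 = 21.6.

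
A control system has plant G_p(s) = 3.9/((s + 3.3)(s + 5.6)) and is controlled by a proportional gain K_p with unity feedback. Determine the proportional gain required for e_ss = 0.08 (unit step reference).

K_p = 54.5

For a type-0 loop with proportional control, e_ss = 1/(1 + K_p·G_p(0)).
G_p(0) = 0.211. Require 1/(1 + K_p·0.211) = 0.08, so 1 + 0.211·K_p = 12.5.
K_p = (12.5 − 1)/0.211 = 54.5.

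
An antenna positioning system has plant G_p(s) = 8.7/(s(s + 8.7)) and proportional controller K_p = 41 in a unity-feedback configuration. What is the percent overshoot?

Closed-loop characteristic equation: s² + 8.7s + 356.7 = 0, so ω_n = 18.89 rad/s and ζ = 8.7/(2·18.89) = 0.2303.
%OS = 100·exp(−πζ/√(1−ζ²)) = 100·exp(−π·0.2303/√0.947) = 47.5%.

47.5%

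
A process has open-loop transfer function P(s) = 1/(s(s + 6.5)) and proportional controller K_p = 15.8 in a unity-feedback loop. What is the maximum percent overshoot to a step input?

1.15%

Closed-loop characteristic equation: s² + 6.5s + 15.8 = 0, so ω_n = 3.975 rad/s and ζ = 6.5/(2·3.975) = 0.8176.
%OS = 100·exp(−πζ/√(1−ζ²)) = 100·exp(−π·0.8176/√0.3315) = 1.15%.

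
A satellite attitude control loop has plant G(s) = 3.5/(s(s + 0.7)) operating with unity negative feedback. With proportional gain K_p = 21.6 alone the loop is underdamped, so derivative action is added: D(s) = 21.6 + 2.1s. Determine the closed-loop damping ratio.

ζ = 0.463

Forward path: (21.6 + 2.1s)·3.5/(s(s+0.7)). The closed-loop characteristic equation is s² + (0.7 + 3.5·2.1)s + 3.5·21.6 = 0.
That is s² + 8.05s + 75.6 = 0, so ω_n = 8.695 rad/s and ζ = 8.05/(2·8.695) = 0.4629.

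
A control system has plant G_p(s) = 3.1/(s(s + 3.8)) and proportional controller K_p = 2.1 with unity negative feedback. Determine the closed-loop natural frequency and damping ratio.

With unity feedback the closed-loop characteristic equation is s² + 3.8s + 2.1·3.1 = s² + 3.8s + 6.51 = 0.
So ω_n² = 6.51 ⇒ ω_n = 2.551 rad/s, and ζ = 3.8/(2ω_n) = 0.745.

ω_n = 2.55 rad/s, ζ = 0.745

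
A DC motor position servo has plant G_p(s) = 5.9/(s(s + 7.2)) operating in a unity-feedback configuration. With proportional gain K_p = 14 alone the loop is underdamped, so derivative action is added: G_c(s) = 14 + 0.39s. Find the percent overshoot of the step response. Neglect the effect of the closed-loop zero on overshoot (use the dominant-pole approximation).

14.6%

Forward path: (14 + 0.39s)·5.9/(s(s+7.2)). The closed-loop characteristic equation is s² + (7.2 + 5.9·0.39)s + 5.9·14 = 0.
That is s² + 9.501s + 82.6 = 0, so ω_n = 9.088 rad/s and ζ = 9.501/(2·9.088) = 0.5227.
%OS = 100·exp(−πζ/√(1−ζ²)) = 14.6%.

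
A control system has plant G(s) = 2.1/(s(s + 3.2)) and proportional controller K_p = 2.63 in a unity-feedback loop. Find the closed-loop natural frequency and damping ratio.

1 + K_p·G(s) = 0 gives s² + 3.2s + 5.523 = 0.
So ω_n² = 5.523 ⇒ ω_n = 2.35 rad/s, and ζ = 3.2/(2ω_n) = 0.681.

ω_n = 2.35 rad/s, ζ = 0.681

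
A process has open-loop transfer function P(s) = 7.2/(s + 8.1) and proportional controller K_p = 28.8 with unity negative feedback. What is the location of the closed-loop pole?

s = -215.5

Closed-loop transfer function: T(s) = K_p·P(s)/(1 + K_p·P(s)) = 207.4/(s + 8.1 + 207.4) = 207.4/(s + 215.5).
The closed-loop pole is at s = −215.5.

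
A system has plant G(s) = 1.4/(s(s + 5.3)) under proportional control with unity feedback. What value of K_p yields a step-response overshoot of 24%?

K_p = 29.3

From %OS = 100·exp(−πζ/√(1−ζ²)) = 24%, ζ = −ln(0.24)/√(π²+ln²(0.24)) = 0.4136.
Characteristic equation s² + 5.3s + 1.4K_p = 0 gives ζ = 5.3/(2√(1.4K_p)).
Setting ζ = 0.4136: √(1.4K_p) = 5.3/(2·0.4136) = 6.407, so K_p = 41.05/1.4 = 29.3.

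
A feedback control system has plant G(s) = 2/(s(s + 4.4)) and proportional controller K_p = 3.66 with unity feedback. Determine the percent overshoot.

1.24%

From 1 + K_pG(s) = 0: s² + 4.4s + 7.32 = 0 ⇒ ω_n = 2.706, ζ = 0.8131.
%OS = 100·exp(−πζ/√(1−ζ²)) = 100·exp(−π·0.8131/√0.3388) = 1.24%.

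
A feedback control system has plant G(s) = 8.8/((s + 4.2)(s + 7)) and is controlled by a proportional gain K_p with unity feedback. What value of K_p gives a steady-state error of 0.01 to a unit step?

Steady-state error for a unit step on this type-0 loop is 1/(1 + K_p·G(0)).
G(0) = 0.2993. Require 1/(1 + K_p·0.2993) = 0.01, so 1 + 0.2993·K_p = 100.
K_p = (100 − 1)/0.2993 = 331.

K_p = 331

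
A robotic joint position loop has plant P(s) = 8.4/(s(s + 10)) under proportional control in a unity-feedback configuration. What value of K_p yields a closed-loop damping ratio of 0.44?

Closed-loop characteristic equation: s² + 10s + K_p·8.4 = 0.
So ω_n = √(8.4K_p) and 2ζω_n = 10, giving ζ = 10/(2√(8.4K_p)).
Setting ζ = 0.44: √(8.4K_p) = 10/(2·0.44) = 11.36, so K_p = 129.1/8.4 = 15.4.

K_p = 15.4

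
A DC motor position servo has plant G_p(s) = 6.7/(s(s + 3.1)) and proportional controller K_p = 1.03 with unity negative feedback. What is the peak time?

Closed-loop characteristic equation: s² + 3.1s + 6.901 = 0, so ω_n = 2.627 rad/s and ζ = 3.1/(2·2.627) = 0.59.
Damped frequency ω_d = ω_n√(1−ζ²) = 2.121 rad/s, so peak time T_p = π/ω_d = 1.48 s.

T_p = 1.48 s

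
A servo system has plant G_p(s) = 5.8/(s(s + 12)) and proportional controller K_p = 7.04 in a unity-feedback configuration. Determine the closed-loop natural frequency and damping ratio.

ω_n = 6.39 rad/s, ζ = 0.939

1 + K_p·G_p(s) = 0 gives s² + 12s + 40.83 = 0.
Matching s² + 2ζω_n s + ω_n²: ω_n = √40.83 = 6.39 rad/s and 2ζω_n = 12, so ζ = 12/(2·6.39) = 0.939.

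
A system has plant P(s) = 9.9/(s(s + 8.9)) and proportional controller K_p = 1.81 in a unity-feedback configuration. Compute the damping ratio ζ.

ζ = 1.05

The closed-loop denominator is s(s+8.9) + 1.81·9.9 = s² + 8.9s + 17.92.
So ω_n² = 17.92 ⇒ ω_n = 4.233 rad/s, and ζ = 8.9/(2ω_n) = 1.05.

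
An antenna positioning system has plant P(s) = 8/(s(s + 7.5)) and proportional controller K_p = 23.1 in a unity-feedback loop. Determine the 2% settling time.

From 1 + K_pP(s) = 0: s² + 7.5s + 184.8 = 0 ⇒ ω_n = 13.59, ζ = 0.2759.
2% settling time T_s ≈ 4/(ζω_n) = 4/3.75 = 1.07 s.

T_s ≈ 1.07 s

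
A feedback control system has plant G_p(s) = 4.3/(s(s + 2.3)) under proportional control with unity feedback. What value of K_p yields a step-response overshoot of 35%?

K_p = 3.06

From %OS = 100·exp(−πζ/√(1−ζ²)) = 35%, ζ = −ln(0.35)/√(π²+ln²(0.35)) = 0.3169.
Characteristic equation s² + 2.3s + 4.3K_p = 0 gives ζ = 2.3/(2√(4.3K_p)).
Setting ζ = 0.3169: √(4.3K_p) = 2.3/(2·0.3169) = 3.628, so K_p = 13.17/4.3 = 3.06.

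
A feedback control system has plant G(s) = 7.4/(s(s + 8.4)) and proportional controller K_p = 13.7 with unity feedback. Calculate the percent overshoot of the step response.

23.6%

From 1 + K_pG(s) = 0: s² + 8.4s + 101.4 = 0 ⇒ ω_n = 10.07, ζ = 0.4171.
%OS = 100·exp(−πζ/√(1−ζ²)) = 100·exp(−π·0.4171/√0.826) = 23.6%.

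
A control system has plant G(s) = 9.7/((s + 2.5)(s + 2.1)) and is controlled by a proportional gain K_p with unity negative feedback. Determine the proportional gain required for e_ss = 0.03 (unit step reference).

K_p = 17.5

Steady-state error for a unit step on this type-0 loop is 1/(1 + K_p·G(0)).
G(0) = 1.848. Require 1/(1 + K_p·1.848) = 0.03, so 1 + 1.848·K_p = 33.33.
K_p = (33.33 − 1)/1.848 = 17.5.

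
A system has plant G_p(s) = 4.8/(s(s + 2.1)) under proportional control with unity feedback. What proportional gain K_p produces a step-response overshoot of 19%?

From %OS = 100·exp(−πζ/√(1−ζ²)) = 19%, ζ = −ln(0.19)/√(π²+ln²(0.19)) = 0.4673.
Characteristic equation s² + 2.1s + 4.8K_p = 0 gives ζ = 2.1/(2√(4.8K_p)).
Setting ζ = 0.4673: √(4.8K_p) = 2.1/(2·0.4673) = 2.247, so K_p = 5.048/4.8 = 1.05.

K_p = 1.05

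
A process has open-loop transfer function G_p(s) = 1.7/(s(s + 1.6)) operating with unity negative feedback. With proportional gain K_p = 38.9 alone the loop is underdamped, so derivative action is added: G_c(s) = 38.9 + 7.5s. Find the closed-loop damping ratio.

Forward path: (38.9 + 7.5s)·1.7/(s(s+1.6)). The closed-loop characteristic equation is s² + (1.6 + 1.7·7.5)s + 1.7·38.9 = 0.
That is s² + 14.35s + 66.13 = 0, so ω_n = 8.132 rad/s and ζ = 14.35/(2·8.132) = 0.8823.

ζ = 0.882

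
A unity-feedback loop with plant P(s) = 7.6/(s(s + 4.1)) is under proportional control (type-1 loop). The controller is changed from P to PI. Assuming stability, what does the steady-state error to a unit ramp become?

The integrator raises the loop to type 2, so K_v → ∞ and e_ss to a ramp is zero.

0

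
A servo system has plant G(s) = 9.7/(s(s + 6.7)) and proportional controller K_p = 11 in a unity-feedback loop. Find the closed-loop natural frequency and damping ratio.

ω_n = 10.3 rad/s, ζ = 0.324

The closed-loop denominator is s(s+6.7) + 11·9.7 = s² + 6.7s + 106.7.
Matching s² + 2ζω_n s + ω_n²: ω_n = √106.7 = 10.33 rad/s and 2ζω_n = 6.7, so ζ = 6.7/(2·10.33) = 0.324.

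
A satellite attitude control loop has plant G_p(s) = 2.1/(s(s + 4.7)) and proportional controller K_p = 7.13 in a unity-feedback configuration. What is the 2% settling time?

T_s ≈ 1.7 s

The closed-loop denominator s² + 4.7s + 14.97 gives ω_n = √14.97 = 3.869 and ζ = 4.7/(2ω_n) = 0.6073.
2% settling time T_s ≈ 4/(ζω_n) = 4/2.35 = 1.7 s.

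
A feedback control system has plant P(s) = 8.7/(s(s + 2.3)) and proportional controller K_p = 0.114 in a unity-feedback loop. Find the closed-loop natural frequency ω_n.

1 + K_p·P(s) = 0 gives s² + 2.3s + 0.9918 = 0.
Matching s² + 2ζω_n s + ω_n²: ω_n = √0.9918 = 0.9959 rad/s and 2ζω_n = 2.3, so ζ = 2.3/(2·0.9959) = 1.15.

ω_n = 0.996 rad/s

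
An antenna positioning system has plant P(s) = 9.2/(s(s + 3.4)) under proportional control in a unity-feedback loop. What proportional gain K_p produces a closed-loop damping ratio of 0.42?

Closed-loop characteristic equation: s² + 3.4s + K_p·9.2 = 0.
So ω_n = √(9.2K_p) and 2ζω_n = 3.4, giving ζ = 3.4/(2√(9.2K_p)).
Setting ζ = 0.42: √(9.2K_p) = 3.4/(2·0.42) = 4.048, so K_p = 16.38/9.2 = 1.78.

K_p = 1.78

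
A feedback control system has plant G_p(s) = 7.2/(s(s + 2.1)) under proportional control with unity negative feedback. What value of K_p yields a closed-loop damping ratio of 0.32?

Closed-loop characteristic equation: s² + 2.1s + K_p·7.2 = 0.
So ω_n = √(7.2K_p) and 2ζω_n = 2.1, giving ζ = 2.1/(2√(7.2K_p)).
Setting ζ = 0.32: √(7.2K_p) = 2.1/(2·0.32) = 3.281, so K_p = 10.77/7.2 = 1.5.

K_p = 1.5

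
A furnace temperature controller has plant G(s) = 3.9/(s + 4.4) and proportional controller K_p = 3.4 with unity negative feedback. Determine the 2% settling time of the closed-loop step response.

T_s ≈ 0.227 s

Closed-loop transfer function: T(s) = K_p·G(s)/(1 + K_p·G(s)) = 13.26/(s + 4.4 + 13.26) = 13.26/(s + 17.66).
Time constant τ = 1/17.66 = 0.05663 s, so the 2% settling time is about 4τ = 0.227 s.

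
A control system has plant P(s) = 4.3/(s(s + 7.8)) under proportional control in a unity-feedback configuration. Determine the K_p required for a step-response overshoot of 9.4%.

From %OS = 100·exp(−πζ/√(1−ζ²)) = 9.4%, ζ = −ln(0.094)/√(π²+ln²(0.094)) = 0.6013.
Characteristic equation s² + 7.8s + 4.3K_p = 0 gives ζ = 7.8/(2√(4.3K_p)).
Setting ζ = 0.6013: √(4.3K_p) = 7.8/(2·0.6013) = 6.485, so K_p = 42.06/4.3 = 9.78.

K_p = 9.78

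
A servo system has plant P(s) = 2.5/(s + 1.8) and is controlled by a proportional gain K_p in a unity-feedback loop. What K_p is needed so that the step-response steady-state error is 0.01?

K_p = 71.3

The loop is type 0, so e_ss(step) = 1/(1 + K_pos) with K_pos = K_p·P(0).
P(0) = 1.389. Require 1/(1 + K_p·1.389) = 0.01, so 1 + 1.389·K_p = 100.
K_p = (100 − 1)/1.389 = 71.3.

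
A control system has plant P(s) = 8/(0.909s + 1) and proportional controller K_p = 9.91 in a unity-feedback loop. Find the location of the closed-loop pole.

Closed loop: T(s) = K_p·P/(1+K_p·P) = 79.28/(0.909s + 1 + 79.28), with pole at s = −(1 + 79.28)/0.909 = −88.32.

s = -88.32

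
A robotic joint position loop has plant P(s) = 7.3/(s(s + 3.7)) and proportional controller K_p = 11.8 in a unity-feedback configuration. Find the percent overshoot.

From 1 + K_pP(s) = 0: s² + 3.7s + 86.14 = 0 ⇒ ω_n = 9.281, ζ = 0.1993.
%OS = 100·exp(−πζ/√(1−ζ²)) = 100·exp(−π·0.1993/√0.9603) = 52.8%.

52.8%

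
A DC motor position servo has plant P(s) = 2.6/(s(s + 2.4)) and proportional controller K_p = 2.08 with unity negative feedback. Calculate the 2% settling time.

From 1 + K_pP(s) = 0: s² + 2.4s + 5.408 = 0 ⇒ ω_n = 2.326, ζ = 0.516.
2% settling time T_s ≈ 4/(ζω_n) = 4/1.2 = 3.33 s.

T_s ≈ 3.33 s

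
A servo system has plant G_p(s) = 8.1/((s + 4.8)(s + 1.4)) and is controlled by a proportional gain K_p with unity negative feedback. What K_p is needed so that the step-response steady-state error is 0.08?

K_p = 9.54

The loop is type 0, so e_ss(step) = 1/(1 + K_pos) with K_pos = K_p·G_p(0).
G_p(0) = 1.205. Require 1/(1 + K_p·1.205) = 0.08, so 1 + 1.205·K_p = 12.5.
K_p = (12.5 − 1)/1.205 = 9.54.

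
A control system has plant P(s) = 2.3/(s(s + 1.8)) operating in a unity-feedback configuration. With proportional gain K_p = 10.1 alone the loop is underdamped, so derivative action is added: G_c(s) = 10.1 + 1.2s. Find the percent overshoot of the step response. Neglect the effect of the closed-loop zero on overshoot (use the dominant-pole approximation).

18.5%

Forward path: (10.1 + 1.2s)·2.3/(s(s+1.8)). The closed-loop characteristic equation is s² + (1.8 + 2.3·1.2)s + 2.3·10.1 = 0.
That is s² + 4.56s + 23.23 = 0, so ω_n = 4.82 rad/s and ζ = 4.56/(2·4.82) = 0.4731.
%OS = 100·exp(−πζ/√(1−ζ²)) = 18.5%.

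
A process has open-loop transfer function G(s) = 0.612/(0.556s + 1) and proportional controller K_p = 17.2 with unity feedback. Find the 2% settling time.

Closed loop: T(s) = K_p·G/(1+K_p·G) = 10.53/(0.556s + 1 + 10.53), with pole at s = −(1 + 10.53)/0.556 = −20.73.
τ = 1/20.73 = 0.04824 s, so 2% settling time ≈ 4τ = 0.193 s.

T_s ≈ 0.193 s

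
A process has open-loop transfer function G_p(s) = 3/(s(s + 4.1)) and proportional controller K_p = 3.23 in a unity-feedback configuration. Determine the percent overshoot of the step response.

From 1 + K_pG_p(s) = 0: s² + 4.1s + 9.69 = 0 ⇒ ω_n = 3.113, ζ = 0.6586.
%OS = 100·exp(−πζ/√(1−ζ²)) = 100·exp(−π·0.6586/√0.5663) = 6.4%.

6.4%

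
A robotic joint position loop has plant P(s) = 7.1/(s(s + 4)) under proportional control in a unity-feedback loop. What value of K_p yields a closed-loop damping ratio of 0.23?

Closed-loop characteristic equation: s² + 4s + K_p·7.1 = 0.
So ω_n = √(7.1K_p) and 2ζω_n = 4, giving ζ = 4/(2√(7.1K_p)).
Setting ζ = 0.23: √(7.1K_p) = 4/(2·0.23) = 8.696, so K_p = 75.61/7.1 = 10.6.

K_p = 10.6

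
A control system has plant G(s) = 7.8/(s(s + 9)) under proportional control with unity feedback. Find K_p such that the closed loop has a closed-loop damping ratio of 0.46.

Closed-loop characteristic equation: s² + 9s + K_p·7.8 = 0.
So ω_n = √(7.8K_p) and 2ζω_n = 9, giving ζ = 9/(2√(7.8K_p)).
Setting ζ = 0.46: √(7.8K_p) = 9/(2·0.46) = 9.783, so K_p = 95.7/7.8 = 12.3.

K_p = 12.3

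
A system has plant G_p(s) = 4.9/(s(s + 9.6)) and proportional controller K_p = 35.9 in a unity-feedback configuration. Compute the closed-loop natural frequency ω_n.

With unity feedback the closed-loop characteristic equation is s² + 9.6s + 35.9·4.9 = s² + 9.6s + 175.9 = 0.
Matching s² + 2ζω_n s + ω_n²: ω_n = √175.9 = 13.26 rad/s and 2ζω_n = 9.6, so ζ = 9.6/(2·13.26) = 0.362.

ω_n = 13.3 rad/s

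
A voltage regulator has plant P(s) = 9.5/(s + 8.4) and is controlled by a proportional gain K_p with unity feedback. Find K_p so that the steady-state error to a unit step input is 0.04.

For a type-0 loop with proportional control, e_ss = 1/(1 + K_p·P(0)).
P(0) = 1.131. Require 1/(1 + K_p·1.131) = 0.04, so 1 + 1.131·K_p = 25.
K_p = (25 − 1)/1.131 = 21.2.

K_p = 21.2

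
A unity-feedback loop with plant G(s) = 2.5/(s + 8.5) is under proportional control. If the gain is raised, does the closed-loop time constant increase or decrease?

decrease

Closed-loop pole is at s = −(8.5+K_p·2.5); larger K_p moves it further left, so τ = 1/(8.5+K_p·2.5) decreases.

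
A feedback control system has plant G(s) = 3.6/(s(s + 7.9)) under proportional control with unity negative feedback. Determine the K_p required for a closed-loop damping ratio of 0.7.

Closed-loop characteristic equation: s² + 7.9s + K_p·3.6 = 0.
So ω_n = √(3.6K_p) and 2ζω_n = 7.9, giving ζ = 7.9/(2√(3.6K_p)).
Setting ζ = 0.7: √(3.6K_p) = 7.9/(2·0.7) = 5.643, so K_p = 31.84/3.6 = 8.84.

K_p = 8.84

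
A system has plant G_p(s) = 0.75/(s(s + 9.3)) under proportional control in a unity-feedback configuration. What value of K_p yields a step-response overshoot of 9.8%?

From %OS = 100·exp(−πζ/√(1−ζ²)) = 9.8%, ζ = −ln(0.098)/√(π²+ln²(0.098)) = 0.5945.
Characteristic equation s² + 9.3s + 0.75K_p = 0 gives ζ = 9.3/(2√(0.75K_p)).
Setting ζ = 0.5945: √(0.75K_p) = 9.3/(2·0.5945) = 7.822, so K_p = 61.18/0.75 = 81.6.

K_p = 81.6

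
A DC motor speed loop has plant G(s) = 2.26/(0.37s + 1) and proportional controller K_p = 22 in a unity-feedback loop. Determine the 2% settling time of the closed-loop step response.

T_s ≈ 0.0292 s

Closed loop: T(s) = K_p·G/(1+K_p·G) = 49.72/(0.37s + 1 + 49.72), with pole at s = −(1 + 49.72)/0.37 = −137.1.
τ = 1/137.1 = 0.007295 s, so 2% settling time ≈ 4τ = 0.0292 s.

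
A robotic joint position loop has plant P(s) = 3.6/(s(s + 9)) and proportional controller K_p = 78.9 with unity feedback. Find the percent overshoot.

The closed-loop denominator s² + 9s + 284 gives ω_n = √284 = 16.85 and ζ = 9/(2ω_n) = 0.267.
%OS = 100·exp(−πζ/√(1−ζ²)) = 100·exp(−π·0.267/√0.9287) = 41.9%.

41.9%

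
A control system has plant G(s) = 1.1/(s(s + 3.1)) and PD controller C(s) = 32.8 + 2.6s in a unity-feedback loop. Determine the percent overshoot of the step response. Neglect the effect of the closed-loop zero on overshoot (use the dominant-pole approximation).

16.6%

Forward path: (32.8 + 2.6s)·1.1/(s(s+3.1)). The closed-loop characteristic equation is s² + (3.1 + 1.1·2.6)s + 1.1·32.8 = 0.
That is s² + 5.96s + 36.08 = 0, so ω_n = 6.007 rad/s and ζ = 5.96/(2·6.007) = 0.4961.
%OS = 100·exp(−πζ/√(1−ζ²)) = 16.6%.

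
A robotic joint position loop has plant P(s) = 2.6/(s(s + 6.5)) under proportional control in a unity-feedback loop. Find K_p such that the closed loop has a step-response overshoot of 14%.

From %OS = 100·exp(−πζ/√(1−ζ²)) = 14%, ζ = −ln(0.14)/√(π²+ln²(0.14)) = 0.5305.
Characteristic equation s² + 6.5s + 2.6K_p = 0 gives ζ = 6.5/(2√(2.6K_p)).
Setting ζ = 0.5305: √(2.6K_p) = 6.5/(2·0.5305) = 6.126, so K_p = 37.53/2.6 = 14.4.

K_p = 14.4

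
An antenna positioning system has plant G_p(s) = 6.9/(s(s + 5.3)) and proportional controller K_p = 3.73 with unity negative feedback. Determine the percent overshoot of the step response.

14.6%

The closed-loop denominator s² + 5.3s + 25.74 gives ω_n = √25.74 = 5.073 and ζ = 5.3/(2ω_n) = 0.5224.
%OS = 100·exp(−πζ/√(1−ζ²)) = 100·exp(−π·0.5224/√0.7271) = 14.6%.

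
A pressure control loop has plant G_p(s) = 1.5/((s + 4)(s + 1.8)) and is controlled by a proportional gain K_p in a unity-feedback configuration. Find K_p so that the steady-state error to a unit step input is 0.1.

K_p = 43.2

The loop is type 0, so e_ss(step) = 1/(1 + K_pos) with K_pos = K_p·G_p(0).
G_p(0) = 0.2083. Require 1/(1 + K_p·0.2083) = 0.1, so 1 + 0.2083·K_p = 10.
K_p = (10 − 1)/0.2083 = 43.2.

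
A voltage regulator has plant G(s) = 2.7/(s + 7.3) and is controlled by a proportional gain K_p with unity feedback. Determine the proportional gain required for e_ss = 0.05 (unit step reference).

K_p = 51.4

For a type-0 loop with proportional control, e_ss = 1/(1 + K_p·G(0)).
G(0) = 0.3699. Require 1/(1 + K_p·0.3699) = 0.05, so 1 + 0.3699·K_p = 20.
K_p = (20 − 1)/0.3699 = 51.4.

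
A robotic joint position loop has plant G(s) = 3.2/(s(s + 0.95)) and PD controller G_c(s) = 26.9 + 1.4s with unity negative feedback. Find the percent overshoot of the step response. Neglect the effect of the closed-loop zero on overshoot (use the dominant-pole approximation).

Forward path: (26.9 + 1.4s)·3.2/(s(s+0.95)). The closed-loop characteristic equation is s² + (0.95 + 3.2·1.4)s + 3.2·26.9 = 0.
That is s² + 5.43s + 86.08 = 0, so ω_n = 9.278 rad/s and ζ = 5.43/(2·9.278) = 0.2926.
%OS = 100·exp(−πζ/√(1−ζ²)) = 38.2%.

38.2%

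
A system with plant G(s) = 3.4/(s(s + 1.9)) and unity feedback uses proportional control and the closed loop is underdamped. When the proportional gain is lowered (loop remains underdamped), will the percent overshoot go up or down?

decrease

ζ = 1.9/(2√(3.4K_p)) rises as K_p falls; higher damping means less overshoot.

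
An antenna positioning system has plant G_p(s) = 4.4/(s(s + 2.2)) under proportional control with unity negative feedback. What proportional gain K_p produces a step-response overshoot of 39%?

From %OS = 100·exp(−πζ/√(1−ζ²)) = 39%, ζ = −ln(0.39)/√(π²+ln²(0.39)) = 0.2871.
Characteristic equation s² + 2.2s + 4.4K_p = 0 gives ζ = 2.2/(2√(4.4K_p)).
Setting ζ = 0.2871: √(4.4K_p) = 2.2/(2·0.2871) = 3.831, so K_p = 14.68/4.4 = 3.34.

K_p = 3.34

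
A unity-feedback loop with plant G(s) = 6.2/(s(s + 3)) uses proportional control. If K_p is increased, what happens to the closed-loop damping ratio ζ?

decrease

ζ = 3/(2√(6.2K_p)); increasing K_p raises the denominator, so ζ falls.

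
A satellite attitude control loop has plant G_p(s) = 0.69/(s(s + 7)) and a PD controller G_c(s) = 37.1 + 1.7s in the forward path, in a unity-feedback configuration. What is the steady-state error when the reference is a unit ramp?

0.273

The loop has one pole at the origin (type 1). Velocity error constant K_v = lim_{s→0} s·G_c(s)G_p(s) = 37.1·0.69/7 = 3.657.
Steady-state error to a unit ramp: e_ss = 1/K_v = 0.273.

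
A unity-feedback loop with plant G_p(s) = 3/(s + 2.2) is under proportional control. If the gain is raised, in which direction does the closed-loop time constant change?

decrease

The closed-loop bandwidth 2.2+K_p·3 grows with K_p, so τ shrinks.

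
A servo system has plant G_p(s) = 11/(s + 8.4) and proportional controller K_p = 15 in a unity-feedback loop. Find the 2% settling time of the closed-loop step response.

Closed-loop transfer function: T(s) = K_p·G_p(s)/(1 + K_p·G_p(s)) = 165/(s + 8.4 + 165) = 165/(s + 173.4).
Time constant τ = 1/173.4 = 0.005767 s, so the 2% settling time is about 4τ = 0.0231 s.

T_s ≈ 0.0231 s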